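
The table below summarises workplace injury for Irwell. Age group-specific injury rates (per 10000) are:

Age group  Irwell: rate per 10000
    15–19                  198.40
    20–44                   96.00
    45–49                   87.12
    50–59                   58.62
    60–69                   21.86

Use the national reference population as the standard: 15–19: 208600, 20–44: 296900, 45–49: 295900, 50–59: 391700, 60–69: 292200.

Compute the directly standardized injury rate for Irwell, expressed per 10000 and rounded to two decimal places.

84.17

Standard total = 1485300; weights = 0.1404, 0.1999, 0.1992, 0.2637, 0.1967.
Standardized rate: 0.1404×198.40 + 0.1999×96.00 + 0.1992×87.12 + 0.2637×58.62 + 0.1967×21.86 = 84.1691 per 10000.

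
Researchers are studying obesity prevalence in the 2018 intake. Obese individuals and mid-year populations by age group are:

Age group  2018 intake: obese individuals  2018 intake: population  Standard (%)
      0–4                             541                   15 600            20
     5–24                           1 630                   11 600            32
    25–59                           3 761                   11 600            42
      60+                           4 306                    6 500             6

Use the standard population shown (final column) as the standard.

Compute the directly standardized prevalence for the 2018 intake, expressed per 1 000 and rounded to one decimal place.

Age-specific rates per 1 000 for the 2018 intake: 34.679, 140.517, 324.224, 662.462.
Standard weights: 0.20, 0.32, 0.42, 0.06.
Standardized rate: 0.2000×34.679 + 0.3200×140.517 + 0.4200×324.224 + 0.0600×662.462 = 227.8232 per 1 000.

227.8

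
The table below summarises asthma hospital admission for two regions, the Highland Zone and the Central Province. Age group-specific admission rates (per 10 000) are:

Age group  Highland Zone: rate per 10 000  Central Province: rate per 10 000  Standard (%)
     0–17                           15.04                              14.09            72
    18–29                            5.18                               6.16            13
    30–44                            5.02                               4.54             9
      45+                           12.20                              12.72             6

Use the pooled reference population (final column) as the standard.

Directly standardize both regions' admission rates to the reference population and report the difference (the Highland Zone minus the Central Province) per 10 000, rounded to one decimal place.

Standard weights: 0.72, 0.13, 0.09, 0.06.
The Highland Zone: 0.7200×15.04 + 0.1300×5.18 + 0.0900×5.02 + 0.0600×12.20 = 12.6860 per 10 000.
The Central Province: 0.7200×14.09 + 0.1300×6.16 + 0.0900×4.54 + 0.0600×12.72 = 12.1174 per 10 000.
Difference = 12.6860 − 12.1174 = 0.5686.

0.6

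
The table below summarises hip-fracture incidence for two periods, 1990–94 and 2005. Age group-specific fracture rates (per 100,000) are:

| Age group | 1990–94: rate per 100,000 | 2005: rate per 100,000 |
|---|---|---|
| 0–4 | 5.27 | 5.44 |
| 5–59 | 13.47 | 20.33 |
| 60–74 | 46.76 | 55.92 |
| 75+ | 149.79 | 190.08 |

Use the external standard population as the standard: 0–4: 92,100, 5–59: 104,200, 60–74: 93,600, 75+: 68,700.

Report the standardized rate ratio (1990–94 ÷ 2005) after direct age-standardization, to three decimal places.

0.792

Standard total = 358,600; weights = 0.2568, 0.2906, 0.2610, 0.1916.
1990–94: 0.2568×5.27 + 0.2906×13.47 + 0.2610×46.76 + 0.1916×149.79 = 46.1691 per 100,000.
2005: 0.2568×5.44 + 0.2906×20.33 + 0.2610×55.92 + 0.1916×190.08 = 58.3157 per 100,000.
Ratio = 46.1691 ÷ 58.3157 = 0.79171.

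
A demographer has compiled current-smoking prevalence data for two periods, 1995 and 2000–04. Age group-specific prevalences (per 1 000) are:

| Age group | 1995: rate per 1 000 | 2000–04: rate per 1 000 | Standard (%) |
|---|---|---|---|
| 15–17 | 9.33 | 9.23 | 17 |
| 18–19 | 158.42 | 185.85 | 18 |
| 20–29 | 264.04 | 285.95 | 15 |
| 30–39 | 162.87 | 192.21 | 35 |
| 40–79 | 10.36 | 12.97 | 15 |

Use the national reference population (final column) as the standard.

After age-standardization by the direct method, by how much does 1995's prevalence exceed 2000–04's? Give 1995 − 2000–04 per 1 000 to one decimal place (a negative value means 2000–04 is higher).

Standard weights: 0.17, 0.18, 0.15, 0.35, 0.15.
1995: 0.1700×9.33 + 0.1800×158.42 + 0.1500×264.04 + 0.3500×162.87 + 0.1500×10.36 = 128.2662 per 1 000.
2000–04: 0.1700×9.23 + 0.1800×185.85 + 0.1500×285.95 + 0.3500×192.21 + 0.1500×12.97 = 147.1336 per 1 000.
Difference = 128.2662 − 147.1336 = -18.8674.

-18.9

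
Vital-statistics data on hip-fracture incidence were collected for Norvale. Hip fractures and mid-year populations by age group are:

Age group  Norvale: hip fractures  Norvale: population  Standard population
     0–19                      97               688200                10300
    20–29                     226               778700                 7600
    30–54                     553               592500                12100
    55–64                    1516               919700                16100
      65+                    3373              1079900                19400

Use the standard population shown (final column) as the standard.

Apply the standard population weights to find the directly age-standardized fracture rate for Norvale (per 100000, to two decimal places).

155.85

Age-specific rates per 100000 for Norvale: 14.09, 29.02, 93.33, 164.84, 312.34.
Standard total = 65500; weights = 0.1573, 0.1160, 0.1847, 0.2458, 0.2962.
Standardized rate: 0.1573×14.09 + 0.1160×29.02 + 0.1847×93.33 + 0.2458×164.84 + 0.2962×312.34 = 155.8537 per 100000.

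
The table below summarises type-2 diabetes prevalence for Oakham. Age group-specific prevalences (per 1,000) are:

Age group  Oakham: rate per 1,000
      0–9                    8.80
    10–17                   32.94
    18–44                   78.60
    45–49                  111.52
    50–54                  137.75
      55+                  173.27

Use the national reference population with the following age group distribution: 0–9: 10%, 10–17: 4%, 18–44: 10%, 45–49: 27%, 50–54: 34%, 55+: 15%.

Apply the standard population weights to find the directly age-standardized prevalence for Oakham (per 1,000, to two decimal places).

112.99

Standard weights: 0.10, 0.04, 0.10, 0.27, 0.34, 0.15.
Standardized rate: 0.1000×8.80 + 0.0400×32.94 + 0.1000×78.60 + 0.2700×111.52 + 0.3400×137.75 + 0.1500×173.27 = 112.9935 per 1,000.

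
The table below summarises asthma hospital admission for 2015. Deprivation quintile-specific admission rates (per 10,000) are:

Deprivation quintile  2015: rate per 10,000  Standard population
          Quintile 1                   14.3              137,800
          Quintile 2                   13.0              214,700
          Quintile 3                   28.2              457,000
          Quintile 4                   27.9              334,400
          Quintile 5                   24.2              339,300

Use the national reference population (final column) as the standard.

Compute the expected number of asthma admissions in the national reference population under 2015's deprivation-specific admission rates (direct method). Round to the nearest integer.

Expected asthma admissions = Σ (standard pop × deprivation-specific rate ÷ 10,000)
= 137,800×14.3/10,000 + 214,700×13.0/10,000 + 457,000×28.2/10,000 + 334,400×27.9/10,000 + 339,300×24.2/10,000
= 197.05 + 279.11 + 1288.74 + 932.98 + 821.11 = 3518.99.

3519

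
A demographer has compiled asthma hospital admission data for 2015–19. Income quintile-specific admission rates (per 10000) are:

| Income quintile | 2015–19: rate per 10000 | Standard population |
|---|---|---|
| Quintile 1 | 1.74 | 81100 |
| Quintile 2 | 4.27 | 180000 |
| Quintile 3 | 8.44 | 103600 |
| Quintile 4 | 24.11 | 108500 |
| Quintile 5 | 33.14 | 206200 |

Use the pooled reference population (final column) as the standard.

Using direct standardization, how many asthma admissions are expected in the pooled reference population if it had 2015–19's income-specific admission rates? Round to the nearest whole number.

1123

Expected asthma admissions = Σ (standard pop × income-specific rate ÷ 10000)
= 81100×1.74/10000 + 180000×4.27/10000 + 103600×8.44/10000 + 108500×24.11/10000 + 206200×33.14/10000
= 14.11 + 76.86 + 87.44 + 261.59 + 683.35 = 1123.35.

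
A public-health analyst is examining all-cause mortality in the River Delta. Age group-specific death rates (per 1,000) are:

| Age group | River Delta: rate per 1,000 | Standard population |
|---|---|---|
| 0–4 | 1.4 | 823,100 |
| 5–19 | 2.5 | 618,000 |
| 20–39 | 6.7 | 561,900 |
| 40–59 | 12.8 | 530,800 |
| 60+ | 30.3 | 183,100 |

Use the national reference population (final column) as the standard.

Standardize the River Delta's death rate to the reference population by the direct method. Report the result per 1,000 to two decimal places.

6.92

Standard total = 2,716,900; weights = 0.3030, 0.2275, 0.2068, 0.1954, 0.0674.
Standardized rate: 0.3030×1.4 + 0.2275×2.5 + 0.2068×6.7 + 0.1954×12.8 + 0.0674×30.3 = 6.9212 per 1,000.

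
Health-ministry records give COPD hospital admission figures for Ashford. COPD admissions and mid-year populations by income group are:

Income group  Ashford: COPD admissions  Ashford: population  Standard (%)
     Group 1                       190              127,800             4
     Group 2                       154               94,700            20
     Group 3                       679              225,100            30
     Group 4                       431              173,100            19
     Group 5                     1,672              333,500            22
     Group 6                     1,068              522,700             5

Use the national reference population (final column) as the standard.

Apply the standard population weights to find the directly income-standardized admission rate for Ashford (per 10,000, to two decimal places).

Income-specific rates per 10,000 for Ashford: 14.87, 16.26, 30.16, 24.90, 50.13, 20.43.
Standard weights: 0.04, 0.20, 0.30, 0.19, 0.22, 0.05.
Standardized rate: 0.0400×14.87 + 0.2000×16.26 + 0.3000×30.16 + 0.1900×24.90 + 0.2200×50.13 + 0.0500×20.43 = 29.6785 per 10,000.

29.68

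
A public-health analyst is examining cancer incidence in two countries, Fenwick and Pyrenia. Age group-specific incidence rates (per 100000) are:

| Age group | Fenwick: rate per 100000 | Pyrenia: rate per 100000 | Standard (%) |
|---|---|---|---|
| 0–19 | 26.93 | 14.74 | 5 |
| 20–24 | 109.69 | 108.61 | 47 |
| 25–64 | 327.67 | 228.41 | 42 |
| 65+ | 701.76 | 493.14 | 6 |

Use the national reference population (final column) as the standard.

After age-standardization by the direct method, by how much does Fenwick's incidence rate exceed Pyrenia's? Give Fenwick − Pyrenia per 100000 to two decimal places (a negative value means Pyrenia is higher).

Standard weights: 0.05, 0.47, 0.42, 0.06.
Fenwick: 0.0500×26.93 + 0.4700×109.69 + 0.4200×327.67 + 0.0600×701.76 = 232.6278 per 100000.
Pyrenia: 0.0500×14.74 + 0.4700×108.61 + 0.4200×228.41 + 0.0600×493.14 = 177.3043 per 100000.
Difference = 232.6278 − 177.3043 = 55.3235.

55.32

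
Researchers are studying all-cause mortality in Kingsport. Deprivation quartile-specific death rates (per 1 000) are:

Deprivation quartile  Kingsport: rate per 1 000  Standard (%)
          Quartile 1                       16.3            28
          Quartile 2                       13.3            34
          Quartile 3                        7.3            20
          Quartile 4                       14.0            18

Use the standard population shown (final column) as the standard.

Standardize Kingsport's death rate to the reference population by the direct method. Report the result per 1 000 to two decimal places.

13.07

Standard weights: 0.28, 0.34, 0.20, 0.18.
Standardized rate: 0.2800×16.3 + 0.3400×13.3 + 0.2000×7.3 + 0.1800×14.0 = 13.0660 per 1 000.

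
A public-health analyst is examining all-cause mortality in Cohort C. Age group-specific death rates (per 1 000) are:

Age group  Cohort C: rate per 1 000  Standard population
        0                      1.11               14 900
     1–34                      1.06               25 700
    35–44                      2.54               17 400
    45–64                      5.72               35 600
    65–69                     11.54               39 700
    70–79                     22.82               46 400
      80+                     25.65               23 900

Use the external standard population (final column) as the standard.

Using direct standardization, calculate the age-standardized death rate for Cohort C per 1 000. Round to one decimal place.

Standard total = 203 600; weights = 0.0732, 0.1262, 0.0855, 0.1749, 0.1950, 0.2279, 0.1174.
Standardized rate: 0.0732×1.11 + 0.1262×1.06 + 0.0855×2.54 + 0.1749×5.72 + 0.1950×11.54 + 0.2279×22.82 + 0.1174×25.65 = 11.8941 per 1 000.

11.9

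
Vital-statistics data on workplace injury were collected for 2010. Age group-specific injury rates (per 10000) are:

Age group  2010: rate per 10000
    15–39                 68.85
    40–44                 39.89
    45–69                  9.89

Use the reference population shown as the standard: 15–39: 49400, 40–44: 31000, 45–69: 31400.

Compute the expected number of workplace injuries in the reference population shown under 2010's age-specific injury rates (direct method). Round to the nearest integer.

495

Expected workplace injuries = Σ (standard pop × age-specific rate ÷ 10000)
= 49400×68.85/10000 + 31000×39.89/10000 + 31400×9.89/10000
= 340.12 + 123.66 + 31.05 = 494.83.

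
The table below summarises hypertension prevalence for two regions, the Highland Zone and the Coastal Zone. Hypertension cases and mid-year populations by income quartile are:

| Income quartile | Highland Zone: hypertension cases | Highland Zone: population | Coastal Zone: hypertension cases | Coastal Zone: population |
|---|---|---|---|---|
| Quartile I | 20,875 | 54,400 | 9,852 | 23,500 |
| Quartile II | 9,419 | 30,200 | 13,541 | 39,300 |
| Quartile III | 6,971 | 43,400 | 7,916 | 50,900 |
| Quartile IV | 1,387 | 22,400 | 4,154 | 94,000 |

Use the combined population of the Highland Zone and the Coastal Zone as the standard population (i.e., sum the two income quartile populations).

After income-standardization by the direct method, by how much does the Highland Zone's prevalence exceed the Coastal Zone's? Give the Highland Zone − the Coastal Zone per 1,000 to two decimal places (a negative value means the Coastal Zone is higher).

Income-specific rates per 1,000 for the Highland Zone: 383.732, 311.887, 160.622, 61.920.
For the Coastal Zone: 419.234, 344.555, 155.521, 44.191.
Combined standard total = 358,100; weights = 0.2175, 0.1941, 0.2633, 0.3250.
The Highland Zone: 0.2175×383.732 + 0.1941×311.887 + 0.2633×160.622 + 0.3250×61.920 = 206.4311 per 1,000.
The Coastal Zone: 0.2175×419.234 + 0.1941×344.555 + 0.2633×155.521 + 0.3250×44.191 = 213.3884 per 1,000.
Difference = 206.4311 − 213.3884 = -6.9572.

-6.96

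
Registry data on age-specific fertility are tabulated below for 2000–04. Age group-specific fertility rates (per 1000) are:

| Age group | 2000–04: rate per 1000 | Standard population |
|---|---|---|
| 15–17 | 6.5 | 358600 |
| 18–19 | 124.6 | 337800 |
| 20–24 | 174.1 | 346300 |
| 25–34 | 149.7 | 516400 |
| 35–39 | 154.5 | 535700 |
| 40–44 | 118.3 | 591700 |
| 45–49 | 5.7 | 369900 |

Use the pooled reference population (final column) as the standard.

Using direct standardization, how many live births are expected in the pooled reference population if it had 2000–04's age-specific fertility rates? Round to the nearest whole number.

Expected live births = Σ (standard pop × age-specific rate ÷ 1000)
= 358600×6.5/1000 + 337800×124.6/1000 + 346300×174.1/1000 + 516400×149.7/1000 + 535700×154.5/1000 + 591700×118.3/1000 + 369900×5.7/1000
= 2330.90 + 42089.88 + 60290.83 + 77305.08 + 82765.65 + 69998.11 + 2108.43 = 336888.88.

336889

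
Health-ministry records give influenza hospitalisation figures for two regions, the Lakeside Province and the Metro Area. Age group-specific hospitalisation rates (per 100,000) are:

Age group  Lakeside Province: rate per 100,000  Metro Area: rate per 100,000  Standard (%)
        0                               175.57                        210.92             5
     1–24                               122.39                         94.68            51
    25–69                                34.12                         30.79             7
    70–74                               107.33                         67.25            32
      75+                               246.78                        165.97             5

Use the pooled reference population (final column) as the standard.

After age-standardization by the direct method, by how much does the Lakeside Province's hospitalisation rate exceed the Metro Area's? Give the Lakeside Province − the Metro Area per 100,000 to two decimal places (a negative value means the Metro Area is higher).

Standard weights: 0.05, 0.51, 0.07, 0.32, 0.05.
The Lakeside Province: 0.0500×175.57 + 0.5100×122.39 + 0.0700×34.12 + 0.3200×107.33 + 0.0500×246.78 = 120.2704 per 100,000.
The Metro Area: 0.0500×210.92 + 0.5100×94.68 + 0.0700×30.79 + 0.3200×67.25 + 0.0500×165.97 = 90.8066 per 100,000.
Difference = 120.2704 − 90.8066 = 29.4638.

29.46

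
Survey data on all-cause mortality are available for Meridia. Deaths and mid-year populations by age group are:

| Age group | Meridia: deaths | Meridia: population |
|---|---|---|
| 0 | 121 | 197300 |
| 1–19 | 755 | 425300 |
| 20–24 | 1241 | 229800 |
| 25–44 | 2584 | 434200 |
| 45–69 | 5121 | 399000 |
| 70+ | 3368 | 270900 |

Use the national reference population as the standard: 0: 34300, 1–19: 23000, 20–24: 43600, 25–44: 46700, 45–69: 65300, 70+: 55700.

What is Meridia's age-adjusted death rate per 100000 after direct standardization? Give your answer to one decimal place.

Age-specific rates per 100000 for Meridia: 61.33, 177.52, 540.03, 595.12, 1283.46, 1243.26.
Standard total = 268600; weights = 0.1277, 0.0856, 0.1623, 0.1739, 0.2431, 0.2074.
Standardized rate: 0.1277×61.33 + 0.0856×177.52 + 0.1623×540.03 + 0.1739×595.12 + 0.2431×1283.46 + 0.2074×1243.26 = 784.0047 per 100000.

784.0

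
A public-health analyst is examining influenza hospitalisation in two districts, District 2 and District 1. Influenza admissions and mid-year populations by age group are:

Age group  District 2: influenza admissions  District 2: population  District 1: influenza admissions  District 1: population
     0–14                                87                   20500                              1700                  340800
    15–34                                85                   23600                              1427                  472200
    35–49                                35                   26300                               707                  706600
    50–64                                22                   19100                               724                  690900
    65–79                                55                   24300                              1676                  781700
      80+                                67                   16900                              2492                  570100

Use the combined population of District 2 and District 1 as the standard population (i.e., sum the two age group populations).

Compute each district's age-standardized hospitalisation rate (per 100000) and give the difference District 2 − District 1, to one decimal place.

Age-specific rates per 100000 for District 2: 424.39, 360.17, 133.08, 115.18, 226.34, 396.45.
For District 1: 498.83, 302.20, 100.06, 104.79, 214.40, 437.12.
Combined standard total = 3693000; weights = 0.0978, 0.1343, 0.1985, 0.1923, 0.2183, 0.1589.
District 2: 0.0978×424.39 + 0.1343×360.17 + 0.1985×133.08 + 0.1923×115.18 + 0.2183×226.34 + 0.1589×396.45 = 250.8428 per 100000.
District 1: 0.0978×498.83 + 0.1343×302.20 + 0.1985×100.06 + 0.1923×104.79 + 0.2183×214.40 + 0.1589×437.12 = 245.6507 per 100000.
Difference = 250.8428 − 245.6507 = 5.1921.

5.2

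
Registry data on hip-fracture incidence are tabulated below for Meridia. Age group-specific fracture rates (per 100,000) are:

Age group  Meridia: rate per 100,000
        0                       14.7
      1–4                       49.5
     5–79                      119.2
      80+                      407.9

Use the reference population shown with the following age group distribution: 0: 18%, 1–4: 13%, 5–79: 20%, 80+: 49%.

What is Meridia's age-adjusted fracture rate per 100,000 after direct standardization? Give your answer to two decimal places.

232.79

Standard weights: 0.18, 0.13, 0.20, 0.49.
Standardized rate: 0.1800×14.7 + 0.1300×49.5 + 0.2000×119.2 + 0.4900×407.9 = 232.7920 per 100,000.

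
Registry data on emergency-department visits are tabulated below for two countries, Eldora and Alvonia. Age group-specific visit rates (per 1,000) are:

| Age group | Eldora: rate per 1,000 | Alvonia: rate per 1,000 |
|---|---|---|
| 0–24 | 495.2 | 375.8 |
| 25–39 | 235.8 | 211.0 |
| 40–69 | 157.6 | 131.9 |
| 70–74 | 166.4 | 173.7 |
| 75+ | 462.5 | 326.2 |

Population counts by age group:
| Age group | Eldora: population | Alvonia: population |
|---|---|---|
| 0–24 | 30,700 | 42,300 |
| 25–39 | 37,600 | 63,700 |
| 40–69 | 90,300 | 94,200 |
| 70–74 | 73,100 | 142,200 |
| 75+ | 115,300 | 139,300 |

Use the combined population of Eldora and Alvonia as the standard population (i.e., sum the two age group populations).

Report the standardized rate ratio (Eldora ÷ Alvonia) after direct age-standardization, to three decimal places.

1.254

Combined standard total = 828,700; weights = 0.0881, 0.1222, 0.2226, 0.2598, 0.3072.
Eldora: 0.0881×495.2 + 0.1222×235.8 + 0.2226×157.6 + 0.2598×166.4 + 0.3072×462.5 = 292.8584 per 1,000.
Alvonia: 0.0881×375.8 + 0.1222×211.0 + 0.2226×131.9 + 0.2598×173.7 + 0.3072×326.2 = 233.6085 per 1,000.
Ratio = 292.8584 ÷ 233.6085 = 1.25363.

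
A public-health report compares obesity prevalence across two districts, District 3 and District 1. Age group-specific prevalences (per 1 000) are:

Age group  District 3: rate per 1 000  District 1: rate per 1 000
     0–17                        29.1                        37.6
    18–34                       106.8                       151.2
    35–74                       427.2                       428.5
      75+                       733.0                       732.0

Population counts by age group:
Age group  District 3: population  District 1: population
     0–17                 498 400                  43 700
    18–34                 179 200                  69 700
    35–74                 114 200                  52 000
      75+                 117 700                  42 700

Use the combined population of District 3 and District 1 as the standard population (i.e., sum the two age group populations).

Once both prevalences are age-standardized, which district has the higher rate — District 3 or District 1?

Combined standard total = 1 117 600; weights = 0.4851, 0.2227, 0.1487, 0.1435.
District 3: 0.4851×29.1 + 0.2227×106.8 + 0.1487×427.2 + 0.1435×733.0 = 206.6316 per 1 000.
District 1: 0.4851×37.6 + 0.2227×151.2 + 0.1487×428.5 + 0.1435×732.0 = 220.6927 per 1 000.

District 1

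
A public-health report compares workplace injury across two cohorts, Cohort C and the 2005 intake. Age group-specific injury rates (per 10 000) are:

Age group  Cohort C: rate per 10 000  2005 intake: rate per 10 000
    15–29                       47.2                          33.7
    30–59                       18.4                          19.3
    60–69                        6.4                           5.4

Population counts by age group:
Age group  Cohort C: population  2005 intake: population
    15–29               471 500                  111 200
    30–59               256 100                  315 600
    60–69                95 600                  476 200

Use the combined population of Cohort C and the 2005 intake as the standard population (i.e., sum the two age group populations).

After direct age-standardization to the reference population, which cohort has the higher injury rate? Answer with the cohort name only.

Combined standard total = 1 726 200; weights = 0.3376, 0.3312, 0.3312.
Cohort C: 0.3376×47.2 + 0.3312×18.4 + 0.3312×6.4 = 24.1468 per 10 000.
The 2005 intake: 0.3376×33.7 + 0.3312×19.3 + 0.3312×5.4 = 19.5566 per 10 000.

Cohort C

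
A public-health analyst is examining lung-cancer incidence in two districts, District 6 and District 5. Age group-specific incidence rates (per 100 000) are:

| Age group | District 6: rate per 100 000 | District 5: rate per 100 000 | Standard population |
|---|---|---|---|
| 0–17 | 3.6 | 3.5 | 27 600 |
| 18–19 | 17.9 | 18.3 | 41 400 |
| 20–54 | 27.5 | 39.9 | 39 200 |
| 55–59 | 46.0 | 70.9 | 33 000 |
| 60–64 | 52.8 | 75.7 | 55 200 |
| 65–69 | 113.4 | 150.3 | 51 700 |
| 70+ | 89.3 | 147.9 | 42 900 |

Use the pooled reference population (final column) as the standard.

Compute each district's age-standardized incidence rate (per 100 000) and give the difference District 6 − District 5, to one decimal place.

Standard total = 291 000; weights = 0.0948, 0.1423, 0.1347, 0.1134, 0.1897, 0.1777, 0.1474.
District 6: 0.0948×3.6 + 0.1423×17.9 + 0.1347×27.5 + 0.1134×46.0 + 0.1897×52.8 + 0.1777×113.4 + 0.1474×89.3 = 55.1365 per 100 000.
District 5: 0.0948×3.5 + 0.1423×18.3 + 0.1347×39.9 + 0.1134×70.9 + 0.1897×75.7 + 0.1777×150.3 + 0.1474×147.9 = 79.2167 per 100 000.
Difference = 55.1365 − 79.2167 = -24.0802.

-24.1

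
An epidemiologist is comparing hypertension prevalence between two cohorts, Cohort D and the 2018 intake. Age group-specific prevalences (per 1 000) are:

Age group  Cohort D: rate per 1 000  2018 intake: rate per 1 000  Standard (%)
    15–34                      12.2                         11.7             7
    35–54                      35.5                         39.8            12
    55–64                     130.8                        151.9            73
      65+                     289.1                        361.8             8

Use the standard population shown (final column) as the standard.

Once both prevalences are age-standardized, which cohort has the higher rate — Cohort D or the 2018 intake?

Standard weights: 0.07, 0.12, 0.73, 0.08.
Cohort D: 0.0700×12.2 + 0.1200×35.5 + 0.7300×130.8 + 0.0800×289.1 = 123.7260 per 1 000.
The 2018 intake: 0.0700×11.7 + 0.1200×39.8 + 0.7300×151.9 + 0.0800×361.8 = 145.4260 per 1 000.

2018 intake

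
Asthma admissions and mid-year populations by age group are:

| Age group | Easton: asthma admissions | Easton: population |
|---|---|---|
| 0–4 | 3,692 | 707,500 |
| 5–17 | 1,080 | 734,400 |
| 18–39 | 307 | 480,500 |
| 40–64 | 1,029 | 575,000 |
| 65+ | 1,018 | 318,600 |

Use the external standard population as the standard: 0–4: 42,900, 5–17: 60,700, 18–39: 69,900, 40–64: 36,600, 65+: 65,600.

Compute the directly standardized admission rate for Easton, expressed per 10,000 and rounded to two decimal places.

22.96

Age-specific rates per 10,000 for Easton: 52.18, 14.71, 6.39, 17.90, 31.95.
Standard total = 275,700; weights = 0.1556, 0.2202, 0.2535, 0.1328, 0.2379.
Standardized rate: 0.1556×52.18 + 0.2202×14.71 + 0.2535×6.39 + 0.1328×17.90 + 0.2379×31.95 = 22.9561 per 10,000.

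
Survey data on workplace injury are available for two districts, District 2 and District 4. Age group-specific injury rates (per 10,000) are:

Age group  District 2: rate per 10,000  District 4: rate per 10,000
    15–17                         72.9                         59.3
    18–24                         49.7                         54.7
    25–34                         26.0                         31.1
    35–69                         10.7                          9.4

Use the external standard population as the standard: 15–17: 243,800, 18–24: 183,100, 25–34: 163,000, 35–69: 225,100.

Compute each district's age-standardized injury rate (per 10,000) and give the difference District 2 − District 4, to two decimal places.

2.28

Standard total = 815,000; weights = 0.2991, 0.2247, 0.2000, 0.2762.
District 2: 0.2991×72.9 + 0.2247×49.7 + 0.2000×26.0 + 0.2762×10.7 = 41.1284 per 10,000.
District 4: 0.2991×59.3 + 0.2247×54.7 + 0.2000×31.1 + 0.2762×9.4 = 38.8444 per 10,000.
Difference = 41.1284 − 38.8444 = 2.2841.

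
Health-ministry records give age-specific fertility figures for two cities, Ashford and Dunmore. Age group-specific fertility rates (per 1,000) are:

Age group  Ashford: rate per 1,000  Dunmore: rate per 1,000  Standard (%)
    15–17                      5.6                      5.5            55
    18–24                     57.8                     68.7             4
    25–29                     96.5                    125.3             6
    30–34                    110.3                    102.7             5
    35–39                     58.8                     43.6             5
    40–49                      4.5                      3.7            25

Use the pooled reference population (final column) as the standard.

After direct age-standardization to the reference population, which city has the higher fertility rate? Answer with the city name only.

Standard weights: 0.55, 0.04, 0.06, 0.05, 0.05, 0.25.
Ashford: 0.5500×5.6 + 0.0400×57.8 + 0.0600×96.5 + 0.0500×110.3 + 0.0500×58.8 + 0.2500×4.5 = 20.7620 per 1,000.
Dunmore: 0.5500×5.5 + 0.0400×68.7 + 0.0600×125.3 + 0.0500×102.7 + 0.0500×43.6 + 0.2500×3.7 = 21.5310 per 1,000.

Dunmore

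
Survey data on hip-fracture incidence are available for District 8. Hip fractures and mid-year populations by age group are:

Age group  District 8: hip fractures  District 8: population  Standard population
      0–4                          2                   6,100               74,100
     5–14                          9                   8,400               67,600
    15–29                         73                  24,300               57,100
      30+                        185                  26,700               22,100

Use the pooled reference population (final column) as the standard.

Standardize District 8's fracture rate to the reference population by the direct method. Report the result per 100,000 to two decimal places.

190.76

Age-specific rates per 100,000 for District 8: 32.79, 107.14, 300.41, 692.88.
Standard total = 220,900; weights = 0.3354, 0.3060, 0.2585, 0.1000.
Standardized rate: 0.3354×32.79 + 0.3060×107.14 + 0.2585×300.41 + 0.1000×692.88 = 190.7587 per 100,000.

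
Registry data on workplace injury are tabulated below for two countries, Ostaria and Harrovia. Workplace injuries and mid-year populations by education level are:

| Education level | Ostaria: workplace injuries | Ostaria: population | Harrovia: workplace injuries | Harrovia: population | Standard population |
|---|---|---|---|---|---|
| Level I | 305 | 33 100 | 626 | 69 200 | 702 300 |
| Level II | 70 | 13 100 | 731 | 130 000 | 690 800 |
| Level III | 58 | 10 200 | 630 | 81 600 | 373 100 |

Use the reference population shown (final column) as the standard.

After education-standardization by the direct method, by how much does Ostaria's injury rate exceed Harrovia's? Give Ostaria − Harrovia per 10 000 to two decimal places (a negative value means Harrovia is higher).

-4.72

Education-specific rates per 10 000 for Ostaria: 92.15, 53.44, 56.86.
For Harrovia: 90.46, 56.23, 77.21.
Standard total = 1 766 200; weights = 0.3976, 0.3911, 0.2112.
Ostaria: 0.3976×92.15 + 0.3911×53.44 + 0.2112×56.86 = 69.5515 per 10 000.
Harrovia: 0.3976×90.46 + 0.3911×56.23 + 0.2112×77.21 = 74.2733 per 10 000.
Difference = 69.5515 − 74.2733 = -4.7218.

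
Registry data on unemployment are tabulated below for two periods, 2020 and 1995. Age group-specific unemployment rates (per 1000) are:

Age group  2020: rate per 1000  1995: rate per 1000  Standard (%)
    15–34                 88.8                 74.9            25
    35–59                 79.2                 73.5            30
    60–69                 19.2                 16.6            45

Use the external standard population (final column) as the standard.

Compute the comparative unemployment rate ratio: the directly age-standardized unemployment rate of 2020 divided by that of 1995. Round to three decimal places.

Standard weights: 0.25, 0.30, 0.45.
2020: 0.2500×88.8 + 0.3000×79.2 + 0.4500×19.2 = 54.6000 per 1000.
1995: 0.2500×74.9 + 0.3000×73.5 + 0.4500×16.6 = 48.2450 per 1000.
Ratio = 54.6000 ÷ 48.2450 = 1.13172.

1.132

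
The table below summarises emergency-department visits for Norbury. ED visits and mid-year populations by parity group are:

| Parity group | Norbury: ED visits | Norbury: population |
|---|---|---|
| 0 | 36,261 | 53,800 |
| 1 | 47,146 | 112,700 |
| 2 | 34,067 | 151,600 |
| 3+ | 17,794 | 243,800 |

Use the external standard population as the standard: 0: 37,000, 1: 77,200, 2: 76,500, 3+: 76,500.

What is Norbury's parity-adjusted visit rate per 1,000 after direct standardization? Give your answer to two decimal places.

Parity-specific rates per 1,000 for Norbury: 673.996, 418.332, 224.716, 72.986.
Standard total = 267,200; weights = 0.1385, 0.2889, 0.2863, 0.2863.
Standardized rate: 0.1385×673.996 + 0.2889×418.332 + 0.2863×224.716 + 0.2863×72.986 = 299.4286 per 1,000.

299.43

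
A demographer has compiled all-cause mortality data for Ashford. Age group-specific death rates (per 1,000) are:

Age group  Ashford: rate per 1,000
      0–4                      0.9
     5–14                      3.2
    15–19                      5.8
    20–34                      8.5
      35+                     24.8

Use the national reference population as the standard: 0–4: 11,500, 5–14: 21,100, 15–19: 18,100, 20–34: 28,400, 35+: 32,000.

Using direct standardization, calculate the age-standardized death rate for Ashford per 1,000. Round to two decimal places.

Standard total = 111,100; weights = 0.1035, 0.1899, 0.1629, 0.2556, 0.2880.
Standardized rate: 0.1035×0.9 + 0.1899×3.2 + 0.1629×5.8 + 0.2556×8.5 + 0.2880×24.8 = 10.9617 per 1,000.

10.96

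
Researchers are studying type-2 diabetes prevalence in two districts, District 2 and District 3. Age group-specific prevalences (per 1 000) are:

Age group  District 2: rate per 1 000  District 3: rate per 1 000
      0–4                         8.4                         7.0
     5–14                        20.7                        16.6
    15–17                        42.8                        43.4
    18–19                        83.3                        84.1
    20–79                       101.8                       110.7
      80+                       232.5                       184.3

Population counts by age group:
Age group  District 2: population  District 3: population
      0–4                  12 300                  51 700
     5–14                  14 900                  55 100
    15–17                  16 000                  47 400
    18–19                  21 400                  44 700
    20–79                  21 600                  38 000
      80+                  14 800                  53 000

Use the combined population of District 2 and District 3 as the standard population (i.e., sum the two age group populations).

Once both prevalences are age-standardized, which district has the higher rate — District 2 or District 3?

District 2

Combined standard total = 390 900; weights = 0.1637, 0.1791, 0.1622, 0.1691, 0.1525, 0.1734.
District 2: 0.1637×8.4 + 0.1791×20.7 + 0.1622×42.8 + 0.1691×83.3 + 0.1525×101.8 + 0.1734×232.5 = 81.9571 per 1 000.
District 3: 0.1637×7.0 + 0.1791×16.6 + 0.1622×43.4 + 0.1691×84.1 + 0.1525×110.7 + 0.1734×184.3 = 74.2232 per 1 000.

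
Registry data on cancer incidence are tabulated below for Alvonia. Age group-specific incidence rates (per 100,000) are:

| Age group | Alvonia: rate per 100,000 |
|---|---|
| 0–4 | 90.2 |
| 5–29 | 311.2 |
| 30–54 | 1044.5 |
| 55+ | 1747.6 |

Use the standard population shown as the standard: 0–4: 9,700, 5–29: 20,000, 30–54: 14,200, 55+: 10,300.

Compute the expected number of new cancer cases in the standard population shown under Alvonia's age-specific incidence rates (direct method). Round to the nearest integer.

399

Expected new cancer cases = Σ (standard pop × age-specific rate ÷ 100,000)
= 9,700×90.2/100,000 + 20,000×311.2/100,000 + 14,200×1044.5/100,000 + 10,300×1747.6/100,000
= 8.75 + 62.24 + 148.32 + 180.00 = 399.31.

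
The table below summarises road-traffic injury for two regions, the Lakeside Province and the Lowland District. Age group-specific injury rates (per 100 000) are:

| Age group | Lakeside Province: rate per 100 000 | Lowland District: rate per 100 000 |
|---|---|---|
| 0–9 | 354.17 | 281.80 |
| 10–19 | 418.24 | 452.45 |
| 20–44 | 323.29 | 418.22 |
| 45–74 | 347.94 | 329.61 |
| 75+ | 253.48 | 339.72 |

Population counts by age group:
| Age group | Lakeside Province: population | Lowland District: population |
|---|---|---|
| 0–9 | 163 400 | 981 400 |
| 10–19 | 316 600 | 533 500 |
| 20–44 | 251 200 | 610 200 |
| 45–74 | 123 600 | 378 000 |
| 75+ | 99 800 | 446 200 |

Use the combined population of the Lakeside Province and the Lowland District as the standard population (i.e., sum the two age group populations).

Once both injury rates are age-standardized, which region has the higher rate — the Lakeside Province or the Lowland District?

Combined standard total = 3 903 900; weights = 0.2932, 0.2178, 0.2207, 0.1285, 0.1399.
The Lakeside Province: 0.2932×354.17 + 0.2178×418.24 + 0.2207×323.29 + 0.1285×347.94 + 0.1399×253.48 = 346.4250 per 100 000.
The Lowland District: 0.2932×281.80 + 0.2178×452.45 + 0.2207×418.22 + 0.1285×329.61 + 0.1399×339.72 = 363.3051 per 100 000.
The crude rates (355.96 vs 355.78) would put the Lakeside Province higher, but that reflects its age composition; once standardized to a common age structure, the Lowland District has the higher underlying rate.

Lowland District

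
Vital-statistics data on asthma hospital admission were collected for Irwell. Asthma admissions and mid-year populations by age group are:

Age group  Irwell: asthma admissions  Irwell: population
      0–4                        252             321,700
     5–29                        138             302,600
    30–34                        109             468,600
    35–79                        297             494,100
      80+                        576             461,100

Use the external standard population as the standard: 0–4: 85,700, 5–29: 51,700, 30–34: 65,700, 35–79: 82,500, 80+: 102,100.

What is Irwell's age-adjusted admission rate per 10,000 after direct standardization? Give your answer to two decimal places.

Age-specific rates per 10,000 for Irwell: 7.83, 4.56, 2.33, 6.01, 12.49.
Standard total = 387,700; weights = 0.2210, 0.1334, 0.1695, 0.2128, 0.2633.
Standardized rate: 0.2210×7.83 + 0.1334×4.56 + 0.1695×2.33 + 0.2128×6.01 + 0.2633×12.49 = 7.3027 per 10,000.

7.30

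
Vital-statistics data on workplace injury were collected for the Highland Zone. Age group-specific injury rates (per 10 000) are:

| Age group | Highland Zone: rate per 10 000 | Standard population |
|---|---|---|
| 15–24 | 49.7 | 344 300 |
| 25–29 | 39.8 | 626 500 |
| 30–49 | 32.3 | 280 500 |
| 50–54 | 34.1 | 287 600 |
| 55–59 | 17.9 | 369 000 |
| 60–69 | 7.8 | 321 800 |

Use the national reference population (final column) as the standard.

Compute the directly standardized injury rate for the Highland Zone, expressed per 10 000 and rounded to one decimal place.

Standard total = 2 229 700; weights = 0.1544, 0.2810, 0.1258, 0.1290, 0.1655, 0.1443.
Standardized rate: 0.1544×49.7 + 0.2810×39.8 + 0.1258×32.3 + 0.1290×34.1 + 0.1655×17.9 + 0.1443×7.8 = 31.4073 per 10 000.

31.4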